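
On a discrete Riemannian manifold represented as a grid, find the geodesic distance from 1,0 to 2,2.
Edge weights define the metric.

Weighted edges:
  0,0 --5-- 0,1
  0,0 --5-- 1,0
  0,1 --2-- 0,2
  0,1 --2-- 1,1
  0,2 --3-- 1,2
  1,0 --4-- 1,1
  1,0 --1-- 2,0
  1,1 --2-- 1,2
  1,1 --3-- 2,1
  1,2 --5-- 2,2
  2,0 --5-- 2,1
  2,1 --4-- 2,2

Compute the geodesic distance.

Shortest path: 1,0 → 2,0 → 2,1 → 2,2, total weight = 10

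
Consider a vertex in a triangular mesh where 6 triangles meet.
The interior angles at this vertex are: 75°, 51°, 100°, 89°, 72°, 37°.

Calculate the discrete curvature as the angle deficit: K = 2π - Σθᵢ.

Sum of angles = 424°. K = 360° - 424° = -64° = -16π/45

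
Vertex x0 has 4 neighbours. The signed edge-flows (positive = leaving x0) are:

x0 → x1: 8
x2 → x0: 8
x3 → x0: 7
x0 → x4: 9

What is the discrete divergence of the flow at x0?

Divergence = sum of outgoing flows = 8 + (-8) + (-7) + 9 = 2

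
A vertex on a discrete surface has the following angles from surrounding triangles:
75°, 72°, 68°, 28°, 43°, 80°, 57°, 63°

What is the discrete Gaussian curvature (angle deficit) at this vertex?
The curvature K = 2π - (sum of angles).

Sum of angles = 486°. K = 360° - 486° = -126° = -7π/10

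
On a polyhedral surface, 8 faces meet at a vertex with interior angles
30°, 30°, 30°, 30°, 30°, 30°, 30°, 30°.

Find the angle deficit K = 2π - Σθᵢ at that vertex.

Sum of angles = 240°. K = 360° - 240° = 120°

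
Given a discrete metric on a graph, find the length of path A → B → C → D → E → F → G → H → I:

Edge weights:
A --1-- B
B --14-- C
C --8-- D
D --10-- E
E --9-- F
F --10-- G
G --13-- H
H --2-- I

Arc length = 1 + 14 + 8 + 10 + 9 + 10 + 13 + 2 = 67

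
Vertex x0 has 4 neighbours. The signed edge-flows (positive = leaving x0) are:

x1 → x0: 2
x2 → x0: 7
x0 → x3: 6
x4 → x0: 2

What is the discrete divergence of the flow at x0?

Divergence = sum of outgoing flows = (-2) + (-7) + 6 + (-2) = -5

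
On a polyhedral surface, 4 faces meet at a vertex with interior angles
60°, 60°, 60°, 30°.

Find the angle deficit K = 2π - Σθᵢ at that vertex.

Sum of angles = 210°. K = 360° - 210° = 150°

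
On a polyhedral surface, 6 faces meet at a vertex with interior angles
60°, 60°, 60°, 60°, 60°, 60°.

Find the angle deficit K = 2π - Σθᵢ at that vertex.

Sum of angles = 360°. K = 360° - 360° = 0° = 0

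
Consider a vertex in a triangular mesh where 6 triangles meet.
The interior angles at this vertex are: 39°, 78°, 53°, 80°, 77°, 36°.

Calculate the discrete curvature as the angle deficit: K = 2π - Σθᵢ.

Sum of angles = 363°. K = 360° - 363° = -3° = -π/60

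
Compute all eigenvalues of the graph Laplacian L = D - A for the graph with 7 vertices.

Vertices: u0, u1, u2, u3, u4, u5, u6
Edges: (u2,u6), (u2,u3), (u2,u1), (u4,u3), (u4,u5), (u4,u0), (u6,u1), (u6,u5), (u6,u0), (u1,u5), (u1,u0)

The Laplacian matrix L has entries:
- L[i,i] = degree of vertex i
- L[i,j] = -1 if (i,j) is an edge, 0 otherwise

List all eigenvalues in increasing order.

Degrees: deg(u0) = 3, deg(u1) = 4, deg(u2) = 3, deg(u3) = 2, deg(u4) = 3, deg(u5) = 3, deg(u6) = 4.
L = D − A with rows/columns ordered (u0, u1, u2, u3, u4, u5, u6):
  [ 3, -1,  0,  0, -1,  0, -1]
  [-1,  4, -1,  0,  0, -1, -1]
  [ 0, -1,  3, -1,  0,  0, -1]
  [ 0,  0, -1,  2, -1,  0,  0]
  [-1,  0,  0, -1,  3, -1,  0]
  [ 0, -1,  0,  0, -1,  3, -1]
  [-1, -1, -1,  0,  0, -1,  4]
Characteristic polynomial: det(λI − L) = λ(λ² − 6λ + 7)(λ² − 8λ + 13)(λ − 3)(λ − 5).
Roots: λ = 0; (λ² − 6λ + 7) = 0 ⇒ λ = 3 ± √2 ≈ 1.5858, 4.4142; (λ² − 8λ + 13) = 0 ⇒ λ = 4 ± √3 ≈ 2.2679, 5.7321; (λ − 3) = 0 ⇒ λ = 3; (λ − 5) = 0 ⇒ λ = 5.
(Check: the roots sum (with multiplicity) to 22, matching trace L = Σdeg = 2·11 = 22.)
Laplacian eigenvalues (increasing order): [0.0, 1.5858, 2.2679, 3.0, 4.4142, 5.0, 5.7321]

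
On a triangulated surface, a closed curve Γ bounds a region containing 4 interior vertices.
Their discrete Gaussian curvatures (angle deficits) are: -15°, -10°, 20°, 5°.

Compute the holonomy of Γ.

Holonomy = total enclosed curvature = (-15°) + (-10°) + 20° + 5° = 0°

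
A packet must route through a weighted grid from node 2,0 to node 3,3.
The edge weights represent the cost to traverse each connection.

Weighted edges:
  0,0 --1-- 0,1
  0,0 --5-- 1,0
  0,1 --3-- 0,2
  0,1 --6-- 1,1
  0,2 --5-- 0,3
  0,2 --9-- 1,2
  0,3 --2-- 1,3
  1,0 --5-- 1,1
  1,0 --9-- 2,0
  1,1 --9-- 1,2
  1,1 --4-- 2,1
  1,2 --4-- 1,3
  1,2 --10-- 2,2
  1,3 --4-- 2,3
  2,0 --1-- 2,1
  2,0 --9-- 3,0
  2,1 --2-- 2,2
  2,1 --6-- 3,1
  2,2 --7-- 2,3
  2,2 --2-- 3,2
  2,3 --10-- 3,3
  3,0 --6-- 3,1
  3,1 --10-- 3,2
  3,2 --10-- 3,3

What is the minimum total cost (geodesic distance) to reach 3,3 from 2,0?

Shortest path: 2,0 → 2,1 → 2,2 → 3,2 → 3,3, total weight = 15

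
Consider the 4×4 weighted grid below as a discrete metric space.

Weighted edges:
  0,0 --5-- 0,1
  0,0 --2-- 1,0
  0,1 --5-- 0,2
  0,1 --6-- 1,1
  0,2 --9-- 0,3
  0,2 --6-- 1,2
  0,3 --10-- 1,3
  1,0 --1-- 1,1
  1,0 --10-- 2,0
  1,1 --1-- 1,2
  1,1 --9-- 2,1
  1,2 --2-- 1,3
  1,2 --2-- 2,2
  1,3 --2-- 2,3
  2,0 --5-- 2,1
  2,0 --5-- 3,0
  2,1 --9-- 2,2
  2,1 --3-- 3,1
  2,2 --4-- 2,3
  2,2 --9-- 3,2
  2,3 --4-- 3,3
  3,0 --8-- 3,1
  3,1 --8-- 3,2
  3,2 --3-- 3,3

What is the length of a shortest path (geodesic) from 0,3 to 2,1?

Shortest path: 0,3 → 1,3 → 1,2 → 1,1 → 2,1, total weight = 22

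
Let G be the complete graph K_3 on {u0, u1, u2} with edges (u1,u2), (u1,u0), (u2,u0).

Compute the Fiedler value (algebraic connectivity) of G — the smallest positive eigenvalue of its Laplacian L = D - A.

For the complete graph K_n, L = nI − J (J = all-ones matrix). J has eigenvalues n (once, eigenvector 𝟙) and 0 (multiplicity n−1), so L has eigenvalues 0 (once) and n (multiplicity n−1). Here n = 3: eigenvalue 0 once and 3 with multiplicity 2.
Laplacian eigenvalues: [0.0, 3.0, 3.0]. Algebraic connectivity (smallest non-zero eigenvalue) = 3.0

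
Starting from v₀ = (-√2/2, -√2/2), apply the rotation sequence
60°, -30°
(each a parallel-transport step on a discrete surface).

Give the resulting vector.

Total rotation: 60° + (-30°) = 30°. Final vector: (-0.2588, -0.9659)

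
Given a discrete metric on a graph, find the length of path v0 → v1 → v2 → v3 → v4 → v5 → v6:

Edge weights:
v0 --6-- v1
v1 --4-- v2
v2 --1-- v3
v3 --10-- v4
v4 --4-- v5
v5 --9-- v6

Arc length = 6 + 4 + 1 + 10 + 4 + 9 = 34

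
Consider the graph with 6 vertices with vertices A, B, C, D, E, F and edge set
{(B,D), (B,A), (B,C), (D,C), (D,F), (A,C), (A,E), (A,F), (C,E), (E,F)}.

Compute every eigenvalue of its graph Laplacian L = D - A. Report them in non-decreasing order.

Degrees: deg(A) = 4, deg(B) = 3, deg(C) = 4, deg(D) = 3, deg(E) = 3, deg(F) = 3.
L = D − A with rows/columns ordered (A, B, C, D, E, F):
  [ 4, -1, -1,  0, -1, -1]
  [-1,  3, -1, -1,  0,  0]
  [-1, -1,  4, -1, -1,  0]
  [ 0, -1, -1,  3,  0, -1]
  [-1,  0, -1,  0,  3, -1]
  [-1,  0,  0, -1, -1,  3]
Characteristic polynomial: det(λI − L) = λ(λ² − 8λ + 13)(λ − 3)(λ − 4)(λ − 5).
Roots: λ = 0; (λ² − 8λ + 13) = 0 ⇒ λ = 4 ± √3 ≈ 2.2679, 5.7321; (λ − 3) = 0 ⇒ λ = 3; (λ − 4) = 0 ⇒ λ = 4; (λ − 5) = 0 ⇒ λ = 5.
(Check: the roots sum (with multiplicity) to 20, matching trace L = Σdeg = 2·10 = 20.)
Laplacian eigenvalues (increasing order): [0.0, 2.2679, 3.0, 4.0, 5.0, 5.7321]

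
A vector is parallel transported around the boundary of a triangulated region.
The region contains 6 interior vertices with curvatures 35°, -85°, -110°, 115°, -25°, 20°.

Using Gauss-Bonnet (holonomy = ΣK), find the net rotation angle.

Holonomy = total enclosed curvature = 35° + (-85°) + (-110°) + 115° + (-25°) + 20° = -50°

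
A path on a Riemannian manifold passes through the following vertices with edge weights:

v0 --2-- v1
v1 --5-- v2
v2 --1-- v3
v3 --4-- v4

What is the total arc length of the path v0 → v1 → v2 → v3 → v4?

Arc length = 2 + 5 + 1 + 4 = 12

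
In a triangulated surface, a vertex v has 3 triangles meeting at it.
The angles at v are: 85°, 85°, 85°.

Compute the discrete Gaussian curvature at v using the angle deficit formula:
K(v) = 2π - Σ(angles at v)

Sum of angles = 255°. K = 360° - 255° = 105° = 7π/12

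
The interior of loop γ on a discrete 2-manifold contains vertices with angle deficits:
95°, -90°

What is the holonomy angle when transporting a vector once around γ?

Holonomy = total enclosed curvature = 95° + (-90°) = 5°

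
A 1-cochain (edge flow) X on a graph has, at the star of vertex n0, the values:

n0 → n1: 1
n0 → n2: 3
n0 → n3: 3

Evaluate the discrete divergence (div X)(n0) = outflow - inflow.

Divergence = sum of outgoing flows = 1 + 3 + 3 = 7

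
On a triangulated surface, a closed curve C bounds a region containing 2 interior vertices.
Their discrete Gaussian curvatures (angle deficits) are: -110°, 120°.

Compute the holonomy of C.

Holonomy = total enclosed curvature = (-110°) + 120° = 10°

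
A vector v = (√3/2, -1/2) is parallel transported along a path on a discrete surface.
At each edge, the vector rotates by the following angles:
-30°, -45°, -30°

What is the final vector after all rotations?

Total rotation: (-30°) + (-45°) + (-30°) = -105°. Final vector: (-0.7071, -0.7071)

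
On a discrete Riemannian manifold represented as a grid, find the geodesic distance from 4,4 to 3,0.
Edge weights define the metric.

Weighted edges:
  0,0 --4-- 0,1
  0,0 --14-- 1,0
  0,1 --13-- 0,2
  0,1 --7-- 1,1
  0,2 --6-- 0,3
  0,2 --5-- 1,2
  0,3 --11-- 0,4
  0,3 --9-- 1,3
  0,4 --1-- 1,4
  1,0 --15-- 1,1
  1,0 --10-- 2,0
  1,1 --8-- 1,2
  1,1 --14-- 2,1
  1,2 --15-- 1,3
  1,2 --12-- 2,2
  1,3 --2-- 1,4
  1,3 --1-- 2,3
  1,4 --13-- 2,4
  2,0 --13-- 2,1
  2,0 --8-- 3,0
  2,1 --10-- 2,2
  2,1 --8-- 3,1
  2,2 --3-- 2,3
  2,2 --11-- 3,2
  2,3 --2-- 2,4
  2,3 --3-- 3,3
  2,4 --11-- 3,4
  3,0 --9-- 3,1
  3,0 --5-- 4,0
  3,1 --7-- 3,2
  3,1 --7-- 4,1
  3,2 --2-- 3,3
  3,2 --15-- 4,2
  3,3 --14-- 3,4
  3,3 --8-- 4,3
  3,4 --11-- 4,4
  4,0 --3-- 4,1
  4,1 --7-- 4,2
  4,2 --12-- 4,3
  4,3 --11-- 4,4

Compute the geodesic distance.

Shortest path: 4,4 → 4,3 → 3,3 → 3,2 → 3,1 → 3,0, total weight = 37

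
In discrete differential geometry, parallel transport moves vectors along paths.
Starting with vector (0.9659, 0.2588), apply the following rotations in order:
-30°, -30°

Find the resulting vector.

Total rotation: (-30°) + (-30°) = -60°. Final vector: (0.7071, -0.7071)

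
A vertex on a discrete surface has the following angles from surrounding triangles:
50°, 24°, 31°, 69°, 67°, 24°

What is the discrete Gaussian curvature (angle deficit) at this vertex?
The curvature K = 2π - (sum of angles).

Sum of angles = 265°. K = 360° - 265° = 95° = 19π/36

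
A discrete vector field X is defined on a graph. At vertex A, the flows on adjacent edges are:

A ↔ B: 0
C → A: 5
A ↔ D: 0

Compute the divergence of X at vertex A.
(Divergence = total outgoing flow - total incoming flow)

Divergence = sum of outgoing flows = 0 + (-5) + 0 = -5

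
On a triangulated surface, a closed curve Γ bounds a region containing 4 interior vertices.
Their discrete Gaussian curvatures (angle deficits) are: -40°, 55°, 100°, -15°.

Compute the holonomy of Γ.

Holonomy = total enclosed curvature = (-40°) + 55° + 100° + (-15°) = 100°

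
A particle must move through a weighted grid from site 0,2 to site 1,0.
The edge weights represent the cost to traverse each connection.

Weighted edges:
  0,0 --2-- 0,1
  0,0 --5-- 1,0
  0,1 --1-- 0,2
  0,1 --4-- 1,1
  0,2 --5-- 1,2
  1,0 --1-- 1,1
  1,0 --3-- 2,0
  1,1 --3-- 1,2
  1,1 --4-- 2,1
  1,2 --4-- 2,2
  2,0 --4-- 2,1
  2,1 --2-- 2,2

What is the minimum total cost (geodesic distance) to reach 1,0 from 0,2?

Shortest path: 0,2 → 0,1 → 1,1 → 1,0, total weight = 6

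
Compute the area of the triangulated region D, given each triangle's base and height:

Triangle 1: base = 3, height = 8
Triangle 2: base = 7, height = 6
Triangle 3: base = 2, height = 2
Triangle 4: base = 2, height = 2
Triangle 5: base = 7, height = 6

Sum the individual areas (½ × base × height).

(1/2)×3×8 + (1/2)×7×6 + (1/2)×2×2 + (1/2)×2×2 + (1/2)×7×6 = 58.0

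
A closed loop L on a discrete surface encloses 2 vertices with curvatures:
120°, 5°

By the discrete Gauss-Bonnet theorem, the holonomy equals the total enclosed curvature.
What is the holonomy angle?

Holonomy = total enclosed curvature = 120° + 5° = 125°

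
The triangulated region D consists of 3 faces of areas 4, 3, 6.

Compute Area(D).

4 + 3 + 6 = 13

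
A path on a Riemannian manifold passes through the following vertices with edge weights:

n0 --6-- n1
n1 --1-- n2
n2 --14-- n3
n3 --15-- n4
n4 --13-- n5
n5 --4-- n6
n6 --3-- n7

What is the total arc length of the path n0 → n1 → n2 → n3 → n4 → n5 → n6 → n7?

Arc length = 6 + 1 + 14 + 15 + 13 + 4 + 3 = 56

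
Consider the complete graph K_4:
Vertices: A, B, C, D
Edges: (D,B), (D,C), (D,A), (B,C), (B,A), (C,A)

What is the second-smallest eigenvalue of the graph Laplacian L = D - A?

For the complete graph K_n, L = nI − J (J = all-ones matrix). J has eigenvalues n (once, eigenvector 𝟙) and 0 (multiplicity n−1), so L has eigenvalues 0 (once) and n (multiplicity n−1). Here n = 4: eigenvalue 0 once and 4 with multiplicity 3.
Laplacian eigenvalues: [0.0, 4.0, 4.0, 4.0]. Algebraic connectivity (smallest non-zero eigenvalue) = 4.0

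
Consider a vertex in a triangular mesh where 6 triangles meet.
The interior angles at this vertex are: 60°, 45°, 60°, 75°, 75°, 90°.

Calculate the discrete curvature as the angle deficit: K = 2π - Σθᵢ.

Sum of angles = 405°. K = 360° - 405° = -45°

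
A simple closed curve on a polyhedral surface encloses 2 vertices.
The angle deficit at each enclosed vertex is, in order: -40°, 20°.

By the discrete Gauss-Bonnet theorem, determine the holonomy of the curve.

Holonomy = total enclosed curvature = (-40°) + 20° = -20°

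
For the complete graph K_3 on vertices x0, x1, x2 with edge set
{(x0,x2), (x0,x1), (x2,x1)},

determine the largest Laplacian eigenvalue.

For the complete graph K_n, L = nI − J (J = all-ones matrix). J has eigenvalues n (once, eigenvector 𝟙) and 0 (multiplicity n−1), so L has eigenvalues 0 (once) and n (multiplicity n−1). Here n = 3: eigenvalue 0 once and 3 with multiplicity 2.
Laplacian eigenvalues: [0.0, 3.0, 3.0]. Largest eigenvalue (spectral radius) = 3.0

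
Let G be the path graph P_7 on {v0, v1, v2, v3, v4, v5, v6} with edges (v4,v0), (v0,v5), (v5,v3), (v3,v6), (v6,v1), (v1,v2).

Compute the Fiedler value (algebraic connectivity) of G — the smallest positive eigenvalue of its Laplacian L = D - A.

The path graph P_n has Laplacian eigenvalues λ_k = 2 − 2cos(kπ/n), k = 0, 1, …, n−1. Here n = 7:
k=0: 2 − 2cos(0) = 0.0; k=1: 2 − 2cos(π/7) = 0.1981; k=2: 2 − 2cos(2π/7) = 0.753; k=3: 2 − 2cos(3π/7) = 1.555; k=4: 2 − 2cos(4π/7) = 2.445; k=5: 2 − 2cos(5π/7) = 3.247; k=6: 2 − 2cos(6π/7) = 3.8019.
Laplacian eigenvalues: [0.0, 0.1981, 0.753, 1.555, 2.445, 3.247, 3.8019]. Algebraic connectivity (smallest non-zero eigenvalue) = 0.1981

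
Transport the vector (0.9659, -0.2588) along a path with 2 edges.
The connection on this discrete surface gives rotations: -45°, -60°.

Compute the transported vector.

Total rotation: (-45°) + (-60°) = -105°. Final vector: (-0.5000, -0.8660)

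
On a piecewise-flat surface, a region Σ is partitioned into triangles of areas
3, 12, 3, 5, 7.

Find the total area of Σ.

3 + 12 + 3 + 5 + 7 = 30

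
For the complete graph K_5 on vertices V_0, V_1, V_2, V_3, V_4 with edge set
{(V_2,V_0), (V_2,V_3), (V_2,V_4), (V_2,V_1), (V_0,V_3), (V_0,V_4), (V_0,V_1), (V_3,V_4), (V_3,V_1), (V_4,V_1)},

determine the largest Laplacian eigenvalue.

For the complete graph K_n, L = nI − J (J = all-ones matrix). J has eigenvalues n (once, eigenvector 𝟙) and 0 (multiplicity n−1), so L has eigenvalues 0 (once) and n (multiplicity n−1). Here n = 5: eigenvalue 0 once and 5 with multiplicity 4.
Laplacian eigenvalues: [0.0, 5.0, 5.0, 5.0, 5.0]. Largest eigenvalue (spectral radius) = 5.0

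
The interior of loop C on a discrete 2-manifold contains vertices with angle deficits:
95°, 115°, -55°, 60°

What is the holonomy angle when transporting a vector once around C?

Holonomy = total enclosed curvature = 95° + 115° + (-55°) + 60° = 215°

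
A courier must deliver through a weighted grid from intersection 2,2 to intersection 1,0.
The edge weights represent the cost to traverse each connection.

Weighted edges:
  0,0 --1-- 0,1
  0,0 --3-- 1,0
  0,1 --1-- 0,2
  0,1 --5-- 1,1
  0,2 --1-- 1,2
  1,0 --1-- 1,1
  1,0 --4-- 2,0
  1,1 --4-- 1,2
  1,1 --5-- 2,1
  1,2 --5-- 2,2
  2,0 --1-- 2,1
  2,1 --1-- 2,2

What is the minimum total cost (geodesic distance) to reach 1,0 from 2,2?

Shortest path: 2,2 → 2,1 → 2,0 → 1,0, total weight = 6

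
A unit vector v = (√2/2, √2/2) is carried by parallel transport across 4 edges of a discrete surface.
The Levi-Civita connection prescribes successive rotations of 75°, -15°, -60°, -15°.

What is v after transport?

Total rotation: 75° + (-15°) + (-60°) + (-15°) = -15°. Final vector: (0.8660, 0.5000)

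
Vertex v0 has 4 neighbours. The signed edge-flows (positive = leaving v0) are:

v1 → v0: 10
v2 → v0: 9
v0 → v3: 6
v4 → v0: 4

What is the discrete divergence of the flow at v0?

Divergence = sum of outgoing flows = (-10) + (-9) + 6 + (-4) = -17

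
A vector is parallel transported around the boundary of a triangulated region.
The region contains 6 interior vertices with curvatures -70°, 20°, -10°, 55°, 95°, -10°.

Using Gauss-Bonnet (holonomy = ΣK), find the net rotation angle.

Holonomy = total enclosed curvature = (-70°) + 20° + (-10°) + 55° + 95° + (-10°) = 80°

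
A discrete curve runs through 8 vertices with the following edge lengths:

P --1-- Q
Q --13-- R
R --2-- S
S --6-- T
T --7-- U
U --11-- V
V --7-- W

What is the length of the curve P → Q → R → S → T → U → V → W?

Arc length = 1 + 13 + 2 + 6 + 7 + 11 + 7 = 47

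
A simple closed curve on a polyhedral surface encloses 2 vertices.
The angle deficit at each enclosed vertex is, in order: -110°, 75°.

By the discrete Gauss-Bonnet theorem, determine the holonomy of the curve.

Holonomy = total enclosed curvature = (-110°) + 75° = -35°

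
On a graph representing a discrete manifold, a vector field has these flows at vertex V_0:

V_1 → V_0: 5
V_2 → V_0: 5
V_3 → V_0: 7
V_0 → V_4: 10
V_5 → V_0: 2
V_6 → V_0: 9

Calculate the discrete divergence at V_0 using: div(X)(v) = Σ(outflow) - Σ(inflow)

Divergence = sum of outgoing flows = (-5) + (-5) + (-7) + 10 + (-2) + (-9) = -18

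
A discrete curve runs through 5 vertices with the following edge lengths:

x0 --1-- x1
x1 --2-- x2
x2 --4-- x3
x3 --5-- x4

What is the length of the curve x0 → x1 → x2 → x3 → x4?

Arc length = 1 + 2 + 4 + 5 = 12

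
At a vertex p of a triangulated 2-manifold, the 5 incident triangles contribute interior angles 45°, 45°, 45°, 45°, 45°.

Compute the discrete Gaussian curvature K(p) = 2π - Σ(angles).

Sum of angles = 225°. K = 360° - 225° = 135°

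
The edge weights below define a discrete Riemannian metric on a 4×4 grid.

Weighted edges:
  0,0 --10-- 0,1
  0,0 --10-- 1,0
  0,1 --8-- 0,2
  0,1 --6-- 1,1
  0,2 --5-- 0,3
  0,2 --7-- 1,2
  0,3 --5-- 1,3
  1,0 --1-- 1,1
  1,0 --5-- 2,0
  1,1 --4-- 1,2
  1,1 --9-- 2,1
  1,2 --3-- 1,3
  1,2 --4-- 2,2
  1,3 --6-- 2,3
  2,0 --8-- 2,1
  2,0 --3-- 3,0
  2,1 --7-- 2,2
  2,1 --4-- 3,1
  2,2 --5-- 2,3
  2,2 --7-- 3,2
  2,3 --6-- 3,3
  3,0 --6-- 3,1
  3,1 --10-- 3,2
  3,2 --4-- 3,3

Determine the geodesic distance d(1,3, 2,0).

Shortest path: 1,3 → 1,2 → 1,1 → 1,0 → 2,0, total weight = 13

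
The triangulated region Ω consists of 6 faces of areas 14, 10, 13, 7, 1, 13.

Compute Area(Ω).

14 + 10 + 13 + 7 + 1 + 13 = 58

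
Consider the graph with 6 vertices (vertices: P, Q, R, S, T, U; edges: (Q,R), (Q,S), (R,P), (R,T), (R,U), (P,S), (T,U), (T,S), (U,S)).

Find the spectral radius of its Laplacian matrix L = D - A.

Degrees: deg(P) = 2, deg(Q) = 2, deg(R) = 4, deg(S) = 4, deg(T) = 3, deg(U) = 3.
L = D − A with rows/columns ordered (P, Q, R, S, T, U):
  [ 2,  0, -1, -1,  0,  0]
  [ 0,  2, -1, -1,  0,  0]
  [-1, -1,  4,  0, -1, -1]
  [-1, -1,  0,  4, -1, -1]
  [ 0,  0, -1, -1,  3, -1]
  [ 0,  0, -1, -1, -1,  3]
Characteristic polynomial: det(λI − L) = λ(λ − 2)²(λ − 4)²(λ − 6).
Roots: λ = 0; (λ − 2) = 0 ⇒ λ = 2 (multiplicity 2); (λ − 4) = 0 ⇒ λ = 4 (multiplicity 2); (λ − 6) = 0 ⇒ λ = 6.
(Check: the roots sum (with multiplicity) to 18, matching trace L = Σdeg = 2·9 = 18.)
Laplacian eigenvalues: [0.0, 2.0, 2.0, 4.0, 4.0, 6.0]. Largest eigenvalue (spectral radius) = 6.0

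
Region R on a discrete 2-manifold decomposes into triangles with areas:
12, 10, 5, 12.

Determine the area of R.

12 + 10 + 5 + 12 = 39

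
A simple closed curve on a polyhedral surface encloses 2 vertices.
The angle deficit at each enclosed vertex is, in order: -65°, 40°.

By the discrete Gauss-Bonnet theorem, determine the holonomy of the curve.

Holonomy = total enclosed curvature = (-65°) + 40° = -25°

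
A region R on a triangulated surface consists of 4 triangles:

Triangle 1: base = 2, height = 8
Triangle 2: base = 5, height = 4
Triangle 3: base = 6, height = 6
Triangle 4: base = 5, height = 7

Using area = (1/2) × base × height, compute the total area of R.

(1/2)×2×8 + (1/2)×5×4 + (1/2)×6×6 + (1/2)×5×7 = 53.5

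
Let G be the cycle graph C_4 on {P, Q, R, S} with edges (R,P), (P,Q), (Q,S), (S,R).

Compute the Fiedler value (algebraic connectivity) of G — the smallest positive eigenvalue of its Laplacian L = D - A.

The cycle graph C_n has Laplacian eigenvalues λ_k = 2 − 2cos(2πk/n), k = 0, 1, …, n−1. Here n = 4:
k=0: 2 − 2cos(0) = 0.0; k=1: 2 − 2cos(π/2) = 2.0; k=2: 2 − 2cos(π) = 4.0; k=3: 2 − 2cos(3π/2) = 2.0.
Laplacian eigenvalues: [0.0, 2.0, 2.0, 4.0]. Algebraic connectivity (smallest non-zero eigenvalue) = 2.0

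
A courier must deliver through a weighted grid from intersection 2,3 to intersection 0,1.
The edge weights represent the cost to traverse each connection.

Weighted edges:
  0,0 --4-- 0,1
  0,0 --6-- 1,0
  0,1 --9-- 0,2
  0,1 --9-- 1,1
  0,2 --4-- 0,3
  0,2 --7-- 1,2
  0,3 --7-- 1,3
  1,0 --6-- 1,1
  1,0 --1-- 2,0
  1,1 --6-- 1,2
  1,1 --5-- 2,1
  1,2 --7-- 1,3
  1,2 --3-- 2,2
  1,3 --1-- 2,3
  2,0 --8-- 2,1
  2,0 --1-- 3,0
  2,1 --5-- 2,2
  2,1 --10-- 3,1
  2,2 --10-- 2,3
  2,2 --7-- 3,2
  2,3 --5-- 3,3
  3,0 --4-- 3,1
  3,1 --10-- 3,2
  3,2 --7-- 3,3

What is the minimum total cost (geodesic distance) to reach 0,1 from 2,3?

Shortest path: 2,3 → 1,3 → 0,3 → 0,2 → 0,1, total weight = 21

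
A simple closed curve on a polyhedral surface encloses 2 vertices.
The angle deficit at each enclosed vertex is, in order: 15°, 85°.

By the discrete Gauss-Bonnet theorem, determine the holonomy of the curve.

Holonomy = total enclosed curvature = 15° + 85° = 100°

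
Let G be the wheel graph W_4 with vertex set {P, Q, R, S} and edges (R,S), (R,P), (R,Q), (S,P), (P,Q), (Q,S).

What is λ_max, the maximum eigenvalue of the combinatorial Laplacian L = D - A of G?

The wheel W_4 is the join K_1 ∨ C_3 (a hub joined to every vertex of a cycle of length 3). For a join G ∨ H (G on p vertices, H on q vertices) the Laplacian spectrum is 0, p+q, the eigenvalues of L(G) other than one 0 each shifted by +q, and the eigenvalues of L(H) other than one 0 each shifted by +p. With G = K_1 (p = 1, nothing left after dropping its 0) and H = C_3 (q = 3, eigenvalues 2 − 2cos(2πk/3), k = 0, …, 2; drop k = 0), the spectrum of W_4 is 0, 4, and 1 + (2 − 2cos(2πk/3)) = 3 − 2cos(2πk/3) for k = 1, …, 2:
k=1: 3 − 2cos(2π/3) = 4.0; k=2: 3 − 2cos(4π/3) = 4.0.
Laplacian eigenvalues: [0.0, 4.0, 4.0, 4.0]. Largest eigenvalue (spectral radius) = 4.0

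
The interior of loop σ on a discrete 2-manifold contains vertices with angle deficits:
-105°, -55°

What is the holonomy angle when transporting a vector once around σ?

Holonomy = total enclosed curvature = (-105°) + (-55°) = -160°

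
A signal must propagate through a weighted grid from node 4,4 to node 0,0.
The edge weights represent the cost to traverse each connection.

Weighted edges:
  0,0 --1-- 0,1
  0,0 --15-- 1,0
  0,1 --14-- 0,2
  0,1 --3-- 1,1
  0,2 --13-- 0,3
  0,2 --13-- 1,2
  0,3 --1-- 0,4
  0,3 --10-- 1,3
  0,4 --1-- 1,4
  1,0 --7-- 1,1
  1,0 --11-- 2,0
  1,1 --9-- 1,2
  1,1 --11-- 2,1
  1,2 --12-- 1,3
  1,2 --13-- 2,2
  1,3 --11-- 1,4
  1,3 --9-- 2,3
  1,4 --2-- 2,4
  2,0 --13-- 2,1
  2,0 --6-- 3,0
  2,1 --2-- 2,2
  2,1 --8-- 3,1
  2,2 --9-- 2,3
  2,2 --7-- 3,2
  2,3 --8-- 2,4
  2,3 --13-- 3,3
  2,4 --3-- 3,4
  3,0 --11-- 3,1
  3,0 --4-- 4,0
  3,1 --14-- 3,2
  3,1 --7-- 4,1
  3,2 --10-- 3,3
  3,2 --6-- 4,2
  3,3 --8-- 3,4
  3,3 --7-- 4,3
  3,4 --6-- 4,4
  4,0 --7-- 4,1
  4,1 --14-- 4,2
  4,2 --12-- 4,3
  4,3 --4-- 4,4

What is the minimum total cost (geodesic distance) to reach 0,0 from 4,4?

Shortest path: 4,4 → 3,4 → 2,4 → 1,4 → 0,4 → 0,3 → 0,2 → 0,1 → 0,0, total weight = 41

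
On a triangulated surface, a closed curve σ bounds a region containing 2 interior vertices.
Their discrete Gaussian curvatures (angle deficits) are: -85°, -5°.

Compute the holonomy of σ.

Holonomy = total enclosed curvature = (-85°) + (-5°) = -90°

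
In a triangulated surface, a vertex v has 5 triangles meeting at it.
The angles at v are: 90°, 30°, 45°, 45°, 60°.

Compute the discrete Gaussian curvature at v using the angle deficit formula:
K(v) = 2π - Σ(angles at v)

Sum of angles = 270°. K = 360° - 270° = 90° = π/2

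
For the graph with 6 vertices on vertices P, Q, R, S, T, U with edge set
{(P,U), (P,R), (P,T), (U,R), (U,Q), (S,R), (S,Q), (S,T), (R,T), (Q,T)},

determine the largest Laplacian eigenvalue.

Degrees: deg(P) = 3, deg(Q) = 3, deg(R) = 4, deg(S) = 3, deg(T) = 4, deg(U) = 3.
L = D − A with rows/columns ordered (P, Q, R, S, T, U):
  [ 3,  0, -1,  0, -1, -1]
  [ 0,  3,  0, -1, -1, -1]
  [-1,  0,  4, -1, -1, -1]
  [ 0, -1, -1,  3, -1,  0]
  [-1, -1, -1, -1,  4,  0]
  [-1, -1, -1,  0,  0,  3]
Characteristic polynomial: det(λI − L) = λ(λ² − 8λ + 13)(λ − 3)(λ − 4)(λ − 5).
Roots: λ = 0; (λ² − 8λ + 13) = 0 ⇒ λ = 4 ± √3 ≈ 2.2679, 5.7321; (λ − 3) = 0 ⇒ λ = 3; (λ − 4) = 0 ⇒ λ = 4; (λ − 5) = 0 ⇒ λ = 5.
(Check: the roots sum (with multiplicity) to 20, matching trace L = Σdeg = 2·10 = 20.)
Laplacian eigenvalues: [0.0, 2.2679, 3.0, 4.0, 5.0, 5.7321]. Largest eigenvalue (spectral radius) = 5.7321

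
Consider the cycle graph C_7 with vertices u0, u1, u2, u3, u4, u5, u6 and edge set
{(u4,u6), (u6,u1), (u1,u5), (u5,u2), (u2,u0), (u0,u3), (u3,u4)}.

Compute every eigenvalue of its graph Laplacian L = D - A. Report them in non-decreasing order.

The cycle graph C_n has Laplacian eigenvalues λ_k = 2 − 2cos(2πk/n), k = 0, 1, …, n−1. Here n = 7:
k=0: 2 − 2cos(0) = 0.0; k=1: 2 − 2cos(2π/7) = 0.753; k=2: 2 − 2cos(4π/7) = 2.445; k=3: 2 − 2cos(6π/7) = 3.8019; k=4: 2 − 2cos(8π/7) = 3.8019; k=5: 2 − 2cos(10π/7) = 2.445; k=6: 2 − 2cos(12π/7) = 0.753.
Laplacian eigenvalues (increasing order): [0.0, 0.753, 0.753, 2.445, 2.445, 3.8019, 3.8019]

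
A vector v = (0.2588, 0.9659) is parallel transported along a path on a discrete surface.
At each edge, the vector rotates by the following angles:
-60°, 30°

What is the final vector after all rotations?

Total rotation: (-60°) + 30° = -30°. Final vector: (0.7071, 0.7071)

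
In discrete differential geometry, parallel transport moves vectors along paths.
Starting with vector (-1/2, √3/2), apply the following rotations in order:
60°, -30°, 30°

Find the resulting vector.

Total rotation: 60° + (-30°) + 30° = 60°. Final vector: (-1, 0)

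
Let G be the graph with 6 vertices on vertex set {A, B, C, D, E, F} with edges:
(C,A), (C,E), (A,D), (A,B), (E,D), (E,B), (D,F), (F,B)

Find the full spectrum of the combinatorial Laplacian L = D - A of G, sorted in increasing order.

Degrees: deg(A) = 3, deg(B) = 3, deg(C) = 2, deg(D) = 3, deg(E) = 3, deg(F) = 2.
L = D − A with rows/columns ordered (A, B, C, D, E, F):
  [ 3, -1, -1, -1,  0,  0]
  [-1,  3,  0,  0, -1, -1]
  [-1,  0,  2,  0, -1,  0]
  [-1,  0,  0,  3, -1, -1]
  [ 0, -1, -1, -1,  3,  0]
  [ 0, -1,  0, -1,  0,  2]
Characteristic polynomial: det(λI − L) = λ(λ² − 7λ + 8)(λ − 3)³.
Roots: λ = 0; (λ² − 7λ + 8) = 0 ⇒ λ = (7 ± √17)/2 ≈ 1.4384, 5.5616; (λ − 3) = 0 ⇒ λ = 3 (multiplicity 3).
(Check: the roots sum (with multiplicity) to 16, matching trace L = Σdeg = 2·8 = 16.)
Laplacian eigenvalues (increasing order): [0.0, 1.4384, 3.0, 3.0, 3.0, 5.5616]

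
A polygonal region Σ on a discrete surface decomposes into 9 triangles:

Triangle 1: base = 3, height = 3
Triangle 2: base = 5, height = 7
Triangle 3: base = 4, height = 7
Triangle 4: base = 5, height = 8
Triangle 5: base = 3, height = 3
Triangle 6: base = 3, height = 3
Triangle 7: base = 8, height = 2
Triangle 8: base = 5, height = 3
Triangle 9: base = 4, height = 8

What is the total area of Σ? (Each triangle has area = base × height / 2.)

(1/2)×3×3 + (1/2)×5×7 + (1/2)×4×7 + (1/2)×5×8 + (1/2)×3×3 + (1/2)×3×3 + (1/2)×8×2 + (1/2)×5×3 + (1/2)×4×8 = 96.5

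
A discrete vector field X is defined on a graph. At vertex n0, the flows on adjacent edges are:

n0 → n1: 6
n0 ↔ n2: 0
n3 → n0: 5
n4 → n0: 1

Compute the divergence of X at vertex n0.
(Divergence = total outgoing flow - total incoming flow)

Divergence = sum of outgoing flows = 6 + 0 + (-5) + (-1) = 0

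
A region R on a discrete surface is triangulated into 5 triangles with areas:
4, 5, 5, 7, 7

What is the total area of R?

4 + 5 + 5 + 7 + 7 = 28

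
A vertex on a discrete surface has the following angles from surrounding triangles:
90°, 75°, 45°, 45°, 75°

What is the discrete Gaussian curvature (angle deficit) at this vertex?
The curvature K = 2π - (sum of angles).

Sum of angles = 330°. K = 360° - 330° = 30° = π/6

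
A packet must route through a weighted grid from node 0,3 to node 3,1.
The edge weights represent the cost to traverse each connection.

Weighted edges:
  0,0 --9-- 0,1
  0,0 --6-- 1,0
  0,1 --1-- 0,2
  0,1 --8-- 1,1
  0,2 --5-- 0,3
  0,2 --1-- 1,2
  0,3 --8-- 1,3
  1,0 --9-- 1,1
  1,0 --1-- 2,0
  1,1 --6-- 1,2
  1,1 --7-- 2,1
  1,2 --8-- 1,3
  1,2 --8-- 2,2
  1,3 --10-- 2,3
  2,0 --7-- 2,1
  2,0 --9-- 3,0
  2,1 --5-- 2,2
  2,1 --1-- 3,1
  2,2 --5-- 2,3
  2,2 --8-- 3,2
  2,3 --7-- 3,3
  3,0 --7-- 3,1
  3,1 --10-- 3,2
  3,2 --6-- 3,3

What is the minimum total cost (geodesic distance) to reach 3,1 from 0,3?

Shortest path: 0,3 → 0,2 → 1,2 → 1,1 → 2,1 → 3,1, total weight = 20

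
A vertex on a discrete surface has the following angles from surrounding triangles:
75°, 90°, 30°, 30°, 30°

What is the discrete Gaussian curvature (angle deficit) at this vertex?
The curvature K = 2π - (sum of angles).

Sum of angles = 255°. K = 360° - 255° = 105°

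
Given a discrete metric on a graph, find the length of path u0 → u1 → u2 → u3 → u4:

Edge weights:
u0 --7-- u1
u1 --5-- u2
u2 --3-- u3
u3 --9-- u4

Arc length = 7 + 5 + 3 + 9 = 24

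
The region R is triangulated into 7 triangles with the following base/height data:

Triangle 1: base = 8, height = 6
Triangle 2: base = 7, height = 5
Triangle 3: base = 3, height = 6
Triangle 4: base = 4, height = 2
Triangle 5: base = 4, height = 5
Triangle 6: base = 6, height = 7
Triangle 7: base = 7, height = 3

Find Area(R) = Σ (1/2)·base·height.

(1/2)×8×6 + (1/2)×7×5 + (1/2)×3×6 + (1/2)×4×2 + (1/2)×4×5 + (1/2)×6×7 + (1/2)×7×3 = 96.0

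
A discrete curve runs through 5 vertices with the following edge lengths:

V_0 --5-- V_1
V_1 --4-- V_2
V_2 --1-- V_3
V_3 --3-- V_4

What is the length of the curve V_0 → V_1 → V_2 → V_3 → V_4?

Arc length = 5 + 4 + 1 + 3 = 13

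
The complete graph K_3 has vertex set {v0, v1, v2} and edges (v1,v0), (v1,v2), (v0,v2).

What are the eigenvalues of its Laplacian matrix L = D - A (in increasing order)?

For the complete graph K_n, L = nI − J (J = all-ones matrix). J has eigenvalues n (once, eigenvector 𝟙) and 0 (multiplicity n−1), so L has eigenvalues 0 (once) and n (multiplicity n−1). Here n = 3: eigenvalue 0 once and 3 with multiplicity 2.
Laplacian eigenvalues (increasing order): [0.0, 3.0, 3.0]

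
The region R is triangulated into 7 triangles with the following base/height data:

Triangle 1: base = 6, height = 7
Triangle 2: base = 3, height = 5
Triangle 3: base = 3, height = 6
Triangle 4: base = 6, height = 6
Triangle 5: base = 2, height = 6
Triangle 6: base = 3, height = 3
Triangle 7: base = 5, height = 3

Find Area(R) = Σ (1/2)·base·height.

(1/2)×6×7 + (1/2)×3×5 + (1/2)×3×6 + (1/2)×6×6 + (1/2)×2×6 + (1/2)×3×3 + (1/2)×5×3 = 73.5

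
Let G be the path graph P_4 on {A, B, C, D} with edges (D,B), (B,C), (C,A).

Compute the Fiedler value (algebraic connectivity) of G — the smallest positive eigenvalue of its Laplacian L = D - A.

The path graph P_n has Laplacian eigenvalues λ_k = 2 − 2cos(kπ/n), k = 0, 1, …, n−1. Here n = 4:
k=0: 2 − 2cos(0) = 0.0; k=1: 2 − 2cos(π/4) = 0.5858; k=2: 2 − 2cos(π/2) = 2.0; k=3: 2 − 2cos(3π/4) = 3.4142.
Laplacian eigenvalues: [0.0, 0.5858, 2.0, 3.4142]. Algebraic connectivity (smallest non-zero eigenvalue) = 0.5858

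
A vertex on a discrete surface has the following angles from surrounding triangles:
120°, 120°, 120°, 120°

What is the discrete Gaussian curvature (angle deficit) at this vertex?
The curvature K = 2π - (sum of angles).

Sum of angles = 480°. K = 360° - 480° = -120° = -2π/3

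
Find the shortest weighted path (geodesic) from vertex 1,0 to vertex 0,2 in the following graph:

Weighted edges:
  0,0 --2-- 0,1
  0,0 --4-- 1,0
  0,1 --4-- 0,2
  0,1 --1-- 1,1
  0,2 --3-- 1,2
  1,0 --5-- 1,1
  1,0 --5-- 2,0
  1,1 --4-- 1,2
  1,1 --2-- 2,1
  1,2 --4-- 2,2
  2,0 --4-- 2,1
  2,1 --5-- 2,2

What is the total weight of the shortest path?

Shortest path: 1,0 → 0,0 → 0,1 → 0,2, total weight = 10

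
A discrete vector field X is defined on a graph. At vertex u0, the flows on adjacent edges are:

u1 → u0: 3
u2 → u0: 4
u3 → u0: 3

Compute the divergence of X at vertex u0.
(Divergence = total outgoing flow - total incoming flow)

Divergence = sum of outgoing flows = (-3) + (-4) + (-3) = -10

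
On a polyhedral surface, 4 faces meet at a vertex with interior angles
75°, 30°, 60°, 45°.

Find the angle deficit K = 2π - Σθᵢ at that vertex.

Sum of angles = 210°. K = 360° - 210° = 150°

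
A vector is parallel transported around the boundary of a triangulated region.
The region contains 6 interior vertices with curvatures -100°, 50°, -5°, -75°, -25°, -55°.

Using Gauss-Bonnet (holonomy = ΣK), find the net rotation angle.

Holonomy = total enclosed curvature = (-100°) + 50° + (-5°) + (-75°) + (-25°) + (-55°) = -210°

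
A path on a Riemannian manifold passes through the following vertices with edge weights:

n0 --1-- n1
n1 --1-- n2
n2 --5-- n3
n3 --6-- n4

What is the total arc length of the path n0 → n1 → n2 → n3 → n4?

Arc length = 1 + 1 + 5 + 6 = 13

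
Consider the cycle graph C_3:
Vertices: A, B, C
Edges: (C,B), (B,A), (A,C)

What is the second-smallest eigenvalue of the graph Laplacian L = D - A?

The cycle graph C_n has Laplacian eigenvalues λ_k = 2 − 2cos(2πk/n), k = 0, 1, …, n−1. Here n = 3:
k=0: 2 − 2cos(0) = 0.0; k=1: 2 − 2cos(2π/3) = 3.0; k=2: 2 − 2cos(4π/3) = 3.0.
Laplacian eigenvalues: [0.0, 3.0, 3.0]. Algebraic connectivity (smallest non-zero eigenvalue) = 3.0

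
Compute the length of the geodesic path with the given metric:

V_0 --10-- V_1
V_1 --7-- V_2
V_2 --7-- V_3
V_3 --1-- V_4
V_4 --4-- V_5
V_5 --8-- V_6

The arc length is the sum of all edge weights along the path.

Arc length = 10 + 7 + 7 + 1 + 4 + 8 = 37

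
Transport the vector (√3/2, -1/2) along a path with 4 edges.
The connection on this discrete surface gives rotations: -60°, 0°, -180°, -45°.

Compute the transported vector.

Total rotation: (-60°) + 0° + (-180°) + (-45°) = -285° ≡ 75° (mod 360°). Final vector: (0.7071, 0.7071)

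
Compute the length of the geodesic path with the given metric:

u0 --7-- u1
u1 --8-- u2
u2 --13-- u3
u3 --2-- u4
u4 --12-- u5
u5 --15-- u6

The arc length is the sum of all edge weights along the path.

Arc length = 7 + 8 + 13 + 2 + 12 + 15 = 57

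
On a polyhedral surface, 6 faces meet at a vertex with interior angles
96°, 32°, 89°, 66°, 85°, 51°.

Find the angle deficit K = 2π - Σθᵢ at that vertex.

Sum of angles = 419°. K = 360° - 419° = -59° = -59π/180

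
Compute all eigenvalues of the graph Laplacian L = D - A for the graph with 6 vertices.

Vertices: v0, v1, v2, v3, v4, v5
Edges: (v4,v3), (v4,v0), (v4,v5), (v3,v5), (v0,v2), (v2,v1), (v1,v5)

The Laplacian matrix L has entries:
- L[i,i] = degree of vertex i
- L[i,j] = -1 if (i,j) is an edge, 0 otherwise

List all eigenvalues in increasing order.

Degrees: deg(v0) = 2, deg(v1) = 2, deg(v2) = 2, deg(v3) = 2, deg(v4) = 3, deg(v5) = 3.
L = D − A with rows/columns ordered (v0, v1, v2, v3, v4, v5):
  [ 2,  0, -1,  0, -1,  0]
  [ 0,  2, -1,  0,  0, -1]
  [-1, -1,  2,  0,  0,  0]
  [ 0,  0,  0,  2, -1, -1]
  [-1,  0,  0, -1,  3, -1]
  [ 0, -1,  0, -1, -1,  3]
Characteristic polynomial: det(λI − L) = λ(λ − 1)(λ² − 6λ + 7)(λ − 3)(λ − 4).
Roots: λ = 0; (λ − 1) = 0 ⇒ λ = 1; (λ² − 6λ + 7) = 0 ⇒ λ = 3 ± √2 ≈ 1.5858, 4.4142; (λ − 3) = 0 ⇒ λ = 3; (λ − 4) = 0 ⇒ λ = 4.
(Check: the roots sum (with multiplicity) to 14, matching trace L = Σdeg = 2·7 = 14.)
Laplacian eigenvalues (increasing order): [0.0, 1.0, 1.5858, 3.0, 4.0, 4.4142]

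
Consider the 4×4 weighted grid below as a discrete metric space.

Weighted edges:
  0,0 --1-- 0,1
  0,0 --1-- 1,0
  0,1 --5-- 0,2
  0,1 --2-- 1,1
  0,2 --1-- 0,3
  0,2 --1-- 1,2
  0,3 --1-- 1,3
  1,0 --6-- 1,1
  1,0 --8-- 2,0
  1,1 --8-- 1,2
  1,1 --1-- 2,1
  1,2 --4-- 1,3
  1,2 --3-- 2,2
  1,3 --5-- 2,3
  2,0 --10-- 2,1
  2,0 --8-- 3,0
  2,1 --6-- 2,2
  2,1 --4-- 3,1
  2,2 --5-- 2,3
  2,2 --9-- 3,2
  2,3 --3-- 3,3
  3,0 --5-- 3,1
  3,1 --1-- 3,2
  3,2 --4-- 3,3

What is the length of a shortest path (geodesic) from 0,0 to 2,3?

Shortest path: 0,0 → 0,1 → 0,2 → 0,3 → 1,3 → 2,3, total weight = 13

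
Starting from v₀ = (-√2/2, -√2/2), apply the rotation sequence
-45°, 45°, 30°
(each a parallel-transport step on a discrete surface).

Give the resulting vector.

Total rotation: (-45°) + 45° + 30° = 30°. Final vector: (-0.2588, -0.9659)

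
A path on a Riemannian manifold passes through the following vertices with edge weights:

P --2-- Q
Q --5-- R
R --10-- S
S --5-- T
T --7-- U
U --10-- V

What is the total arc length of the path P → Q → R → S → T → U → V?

Arc length = 2 + 5 + 10 + 5 + 7 + 10 = 39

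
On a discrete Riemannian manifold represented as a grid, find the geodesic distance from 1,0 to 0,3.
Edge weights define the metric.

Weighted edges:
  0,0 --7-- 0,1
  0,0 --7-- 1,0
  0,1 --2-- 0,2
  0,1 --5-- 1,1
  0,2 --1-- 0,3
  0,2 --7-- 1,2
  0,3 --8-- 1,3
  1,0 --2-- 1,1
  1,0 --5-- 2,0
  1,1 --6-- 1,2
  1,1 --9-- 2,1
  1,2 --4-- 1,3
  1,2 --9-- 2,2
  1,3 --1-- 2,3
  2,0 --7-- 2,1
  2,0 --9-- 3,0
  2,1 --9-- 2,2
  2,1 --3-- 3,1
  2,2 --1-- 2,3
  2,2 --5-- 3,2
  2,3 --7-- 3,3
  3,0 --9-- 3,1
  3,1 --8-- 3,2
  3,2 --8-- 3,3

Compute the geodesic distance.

Shortest path: 1,0 → 1,1 → 0,1 → 0,2 → 0,3, total weight = 10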